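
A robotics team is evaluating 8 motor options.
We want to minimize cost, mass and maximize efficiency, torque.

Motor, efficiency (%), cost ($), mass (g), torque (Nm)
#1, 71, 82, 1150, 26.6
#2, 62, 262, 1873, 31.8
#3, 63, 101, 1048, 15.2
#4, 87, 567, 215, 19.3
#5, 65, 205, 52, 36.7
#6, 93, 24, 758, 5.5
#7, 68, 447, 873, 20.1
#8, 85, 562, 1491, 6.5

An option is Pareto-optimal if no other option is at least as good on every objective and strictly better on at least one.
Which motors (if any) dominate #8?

none

#1: worse on efficiency (71 vs 85).
#2: worse on efficiency (62 vs 85).
#3: worse on efficiency (63 vs 85).
#4: worse on cost (567 vs 562).
#5: worse on efficiency (65 vs 85).
#6: worse on torque (5.5 vs 6.5).
#7: worse on efficiency (68 vs 85).
No option dominates #8.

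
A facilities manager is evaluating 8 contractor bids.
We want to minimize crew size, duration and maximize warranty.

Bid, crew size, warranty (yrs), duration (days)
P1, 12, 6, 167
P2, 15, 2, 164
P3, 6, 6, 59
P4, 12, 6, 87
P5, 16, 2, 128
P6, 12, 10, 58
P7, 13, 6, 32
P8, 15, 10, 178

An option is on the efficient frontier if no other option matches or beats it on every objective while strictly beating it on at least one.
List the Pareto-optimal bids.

P1: dominated by P3 (crew size 6≤12, warranty 6≥6, duration 59≤167).
P2: dominated by P3 (crew size 6≤15, warranty 6≥2, duration 59≤164).
P3: not dominated (best crew size).
P4: dominated by P3 (crew size 6≤12, warranty 6≥6, duration 59≤87).
P5: dominated by P3 (crew size 6≤16, warranty 6≥2, duration 59≤128).
P6: not dominated.
P7: not dominated (best duration).
P8: dominated by P6 (crew size 12≤15, warranty 10≥10, duration 58≤178).

P3, P6, P7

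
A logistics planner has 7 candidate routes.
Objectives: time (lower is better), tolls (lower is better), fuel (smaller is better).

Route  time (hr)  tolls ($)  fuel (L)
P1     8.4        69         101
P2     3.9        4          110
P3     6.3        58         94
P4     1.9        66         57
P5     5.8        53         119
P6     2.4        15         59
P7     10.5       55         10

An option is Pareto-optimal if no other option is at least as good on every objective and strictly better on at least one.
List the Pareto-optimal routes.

P2, P4, P6, P7

P1: dominated by P3 (time 6.3≤8.4, tolls 58≤69, fuel 94≤101).
P2: not dominated (best tolls).
P3: dominated by P6 (time 2.4≤6.3, tolls 15≤58, fuel 59≤94).
P4: not dominated (best time).
P5: dominated by P2 (time 3.9≤5.8, tolls 4≤53, fuel 110≤119).
P6: not dominated.
P7: not dominated (best fuel).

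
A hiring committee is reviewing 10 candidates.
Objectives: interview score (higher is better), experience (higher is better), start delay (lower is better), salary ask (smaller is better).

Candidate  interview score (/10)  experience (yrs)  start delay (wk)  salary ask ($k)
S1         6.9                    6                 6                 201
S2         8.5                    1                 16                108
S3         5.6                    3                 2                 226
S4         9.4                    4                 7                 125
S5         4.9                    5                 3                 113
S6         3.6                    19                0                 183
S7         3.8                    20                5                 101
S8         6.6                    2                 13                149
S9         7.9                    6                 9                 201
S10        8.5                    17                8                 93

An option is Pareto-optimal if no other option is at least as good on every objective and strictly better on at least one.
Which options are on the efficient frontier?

S1, S3, S4, S5, S6, S7, S10

S1: not dominated.
S2: dominated by S10 (interview score 8.5≥8.5, experience 17≥1, start delay 8≤16, salary ask 93≤108).
S3: not dominated.
S4: not dominated (best interview score).
S5: not dominated.
S6: not dominated (best start delay).
S7: not dominated (best experience).
S8: dominated by S4 (interview score 9.4≥6.6, experience 4≥2, start delay 7≤13, salary ask 125≤149).
S9: dominated by S10 (interview score 8.5≥7.9, experience 17≥6, start delay 8≤9, salary ask 93≤201).
S10: not dominated (best salary ask).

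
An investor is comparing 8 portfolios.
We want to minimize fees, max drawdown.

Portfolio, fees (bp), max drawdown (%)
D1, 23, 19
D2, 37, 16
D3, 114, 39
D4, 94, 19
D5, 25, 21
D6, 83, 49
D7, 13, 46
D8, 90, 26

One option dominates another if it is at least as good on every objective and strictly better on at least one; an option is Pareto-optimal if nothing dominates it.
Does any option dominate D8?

D1 vs D8: fees 23≤90, max drawdown 19≤26 — D1 is at least as good on every objective and strictly better on at least one, so D1 dominates D8.

Yes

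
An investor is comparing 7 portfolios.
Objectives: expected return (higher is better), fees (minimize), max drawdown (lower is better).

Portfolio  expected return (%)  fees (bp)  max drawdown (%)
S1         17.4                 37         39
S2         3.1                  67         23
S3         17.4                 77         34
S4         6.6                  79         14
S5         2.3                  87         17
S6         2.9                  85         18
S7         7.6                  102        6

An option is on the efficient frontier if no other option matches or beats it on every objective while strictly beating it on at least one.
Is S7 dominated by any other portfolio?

S1: worse on max drawdown (39 vs 6).
S2: worse on expected return (3.1 vs 7.6).
S3: worse on max drawdown (34 vs 6).
S4: worse on expected return (6.6 vs 7.6).
S5: worse on expected return (2.3 vs 7.6).
S6: worse on expected return (2.9 vs 7.6).
No option is at least as good as S7 on every objective and strictly better on one.

No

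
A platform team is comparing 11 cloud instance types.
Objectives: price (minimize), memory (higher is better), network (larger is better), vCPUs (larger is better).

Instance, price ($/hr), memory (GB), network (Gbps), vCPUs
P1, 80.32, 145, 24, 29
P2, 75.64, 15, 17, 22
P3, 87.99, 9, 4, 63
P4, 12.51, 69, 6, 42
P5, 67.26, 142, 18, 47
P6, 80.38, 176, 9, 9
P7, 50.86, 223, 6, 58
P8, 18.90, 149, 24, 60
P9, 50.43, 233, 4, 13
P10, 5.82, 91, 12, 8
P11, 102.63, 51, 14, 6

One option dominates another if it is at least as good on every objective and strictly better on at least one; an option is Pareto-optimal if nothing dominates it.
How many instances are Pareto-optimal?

P1: dominated by P8 (price 18.90≤80.32, memory 149≥145, network 24≥24, vCPUs 60≥29).
P2: dominated by P5 (price 67.26≤75.64, memory 142≥15, network 18≥17, vCPUs 47≥22).
P3: not dominated (best vCPUs).
P4: not dominated.
P5: dominated by P8 (price 18.90≤67.26, memory 149≥142, network 24≥18, vCPUs 60≥47).
P6: not dominated.
P7: not dominated.
P8: not dominated.
P9: not dominated (best memory).
P10: not dominated (best price).
P11: dominated by P1 (price 80.32≤102.63, memory 145≥51, network 24≥14, vCPUs 29≥6).
Pareto-optimal: P3, P4, P6, P7, P8, P9, P10 → 7.

7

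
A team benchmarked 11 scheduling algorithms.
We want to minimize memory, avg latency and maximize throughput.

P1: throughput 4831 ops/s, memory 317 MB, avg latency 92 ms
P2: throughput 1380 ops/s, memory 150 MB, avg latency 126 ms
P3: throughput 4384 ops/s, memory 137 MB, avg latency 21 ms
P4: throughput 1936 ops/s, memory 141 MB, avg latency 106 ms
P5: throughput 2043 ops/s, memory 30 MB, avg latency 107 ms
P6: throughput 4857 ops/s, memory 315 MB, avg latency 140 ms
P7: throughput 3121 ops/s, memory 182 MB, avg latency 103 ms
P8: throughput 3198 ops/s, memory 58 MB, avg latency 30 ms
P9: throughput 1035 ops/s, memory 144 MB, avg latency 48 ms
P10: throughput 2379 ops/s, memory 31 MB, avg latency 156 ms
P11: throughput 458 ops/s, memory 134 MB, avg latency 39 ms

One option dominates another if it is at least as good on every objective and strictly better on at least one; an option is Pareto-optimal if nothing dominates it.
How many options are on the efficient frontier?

6

P1: not dominated.
P2: dominated by P3 (throughput 4384≥1380, memory 137≤150, avg latency 21≤126).
P3: not dominated (best avg latency).
P4: dominated by P3 (throughput 4384≥1936, memory 137≤141, avg latency 21≤106).
P5: not dominated (best memory).
P6: not dominated (best throughput).
P7: dominated by P3 (throughput 4384≥3121, memory 137≤182, avg latency 21≤103).
P8: not dominated.
P9: dominated by P3 (throughput 4384≥1035, memory 137≤144, avg latency 21≤48).
P10: not dominated.
P11: dominated by P8 (throughput 3198≥458, memory 58≤134, avg latency 30≤39).
Pareto-optimal: P1, P3, P5, P6, P8, P10 → 6.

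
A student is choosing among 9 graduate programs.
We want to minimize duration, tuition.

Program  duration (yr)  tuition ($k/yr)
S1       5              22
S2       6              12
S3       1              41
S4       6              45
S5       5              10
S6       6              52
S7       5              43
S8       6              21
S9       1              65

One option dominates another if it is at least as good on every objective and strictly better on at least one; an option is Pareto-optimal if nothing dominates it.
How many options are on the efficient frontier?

S1: dominated by S5 (duration 5≤5, tuition 10≤22).
S2: dominated by S5 (duration 5≤6, tuition 10≤12).
S3: not dominated.
S4: dominated by S1 (duration 5≤6, tuition 22≤45).
S5: not dominated (best tuition).
S6: dominated by S1 (duration 5≤6, tuition 22≤52).
S7: dominated by S1 (duration 5≤5, tuition 22≤43).
S8: dominated by S2 (duration 6≤6, tuition 12≤21).
S9: dominated by S3 (duration 1≤1, tuition 41≤65).
Pareto-optimal: S3, S5 → 2.

2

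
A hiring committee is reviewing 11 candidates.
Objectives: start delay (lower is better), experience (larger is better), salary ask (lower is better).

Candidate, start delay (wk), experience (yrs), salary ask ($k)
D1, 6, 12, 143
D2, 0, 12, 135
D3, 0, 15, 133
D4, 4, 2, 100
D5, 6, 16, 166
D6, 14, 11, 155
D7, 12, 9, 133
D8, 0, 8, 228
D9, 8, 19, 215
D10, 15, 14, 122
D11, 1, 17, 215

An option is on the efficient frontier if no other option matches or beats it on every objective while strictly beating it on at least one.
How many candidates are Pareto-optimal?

6

D1: dominated by D2 (start delay 0≤6, experience 12≥12, salary ask 135≤143).
D2: dominated by D3 (start delay 0≤0, experience 15≥12, salary ask 133≤135).
D3: not dominated.
D4: not dominated (best salary ask).
D5: not dominated.
D6: dominated by D1 (start delay 6≤14, experience 12≥11, salary ask 143≤155).
D7: dominated by D3 (start delay 0≤12, experience 15≥9, salary ask 133≤133).
D8: dominated by D2 (start delay 0≤0, experience 12≥8, salary ask 135≤228).
D9: not dominated (best experience).
D10: not dominated.
D11: not dominated.
Pareto-optimal: D3, D4, D5, D9, D10, D11 → 6.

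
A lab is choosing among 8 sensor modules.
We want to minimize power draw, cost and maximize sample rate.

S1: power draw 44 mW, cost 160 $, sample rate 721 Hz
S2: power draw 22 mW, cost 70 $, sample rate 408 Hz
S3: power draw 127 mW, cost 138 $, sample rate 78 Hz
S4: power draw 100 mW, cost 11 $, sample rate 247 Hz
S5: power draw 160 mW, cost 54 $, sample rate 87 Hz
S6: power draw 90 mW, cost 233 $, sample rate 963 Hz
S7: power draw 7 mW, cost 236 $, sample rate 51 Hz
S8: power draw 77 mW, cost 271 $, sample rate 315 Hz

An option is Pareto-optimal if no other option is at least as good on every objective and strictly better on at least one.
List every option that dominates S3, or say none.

S2, S4

S2: power draw 22≤127, cost 70≤138, sample rate 408≥78 — dominates S3.
S4: power draw 100≤127, cost 11≤138, sample rate 247≥78 — dominates S3.
Others (S1, S5, S6, S7, S8) are each worse than S3 on at least one objective.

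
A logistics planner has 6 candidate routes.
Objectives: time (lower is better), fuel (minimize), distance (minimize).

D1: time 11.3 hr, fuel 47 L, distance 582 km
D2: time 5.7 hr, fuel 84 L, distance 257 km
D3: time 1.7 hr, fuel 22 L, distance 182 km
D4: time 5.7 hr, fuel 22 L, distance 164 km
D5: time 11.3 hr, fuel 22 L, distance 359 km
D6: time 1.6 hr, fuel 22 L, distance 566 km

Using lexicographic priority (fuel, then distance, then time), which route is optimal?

First minimize fuel: best is 22, kept {D3, D4, D5, D6}.
Then minimize distance: best is 164, kept {D4}.

D4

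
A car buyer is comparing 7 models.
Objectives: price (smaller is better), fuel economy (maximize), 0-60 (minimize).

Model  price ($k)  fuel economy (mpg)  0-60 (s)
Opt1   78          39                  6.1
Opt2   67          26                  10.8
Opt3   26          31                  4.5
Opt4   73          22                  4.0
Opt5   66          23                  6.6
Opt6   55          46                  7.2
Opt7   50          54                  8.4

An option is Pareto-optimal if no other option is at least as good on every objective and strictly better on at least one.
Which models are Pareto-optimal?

Opt1: not dominated.
Opt2: dominated by Opt3 (price 26≤67, fuel economy 31≥26, 0-60 4.5≤10.8).
Opt3: not dominated (best price).
Opt4: not dominated (best 0-60).
Opt5: dominated by Opt3 (price 26≤66, fuel economy 31≥23, 0-60 4.5≤6.6).
Opt6: not dominated.
Opt7: not dominated (best fuel economy).

Opt1, Opt3, Opt4, Opt6, Opt7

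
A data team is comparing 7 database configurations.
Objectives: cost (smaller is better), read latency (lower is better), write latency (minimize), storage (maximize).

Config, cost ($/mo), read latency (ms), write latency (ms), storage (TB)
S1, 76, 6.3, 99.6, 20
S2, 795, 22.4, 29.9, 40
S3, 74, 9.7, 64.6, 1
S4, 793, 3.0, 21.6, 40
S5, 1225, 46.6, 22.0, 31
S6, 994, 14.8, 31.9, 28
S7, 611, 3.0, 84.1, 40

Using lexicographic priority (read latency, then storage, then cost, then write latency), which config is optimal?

First minimize read latency: best is 3.0, kept {S4, S7}.
Then maximize storage: best is 40, kept {S4, S7}.
Then minimize cost: best is 611, kept {S7}.

S7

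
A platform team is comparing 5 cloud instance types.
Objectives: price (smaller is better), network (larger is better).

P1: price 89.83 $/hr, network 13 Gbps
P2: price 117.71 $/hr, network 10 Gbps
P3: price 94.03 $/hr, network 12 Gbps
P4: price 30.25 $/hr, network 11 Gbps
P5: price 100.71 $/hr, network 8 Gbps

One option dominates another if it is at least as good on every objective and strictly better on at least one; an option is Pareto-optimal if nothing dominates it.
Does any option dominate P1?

No

P2: worse on price (117.71 vs 89.83).
P3: worse on price (94.03 vs 89.83).
P4: worse on network (11 vs 13).
P5: worse on price (100.71 vs 89.83).
No option is at least as good as P1 on every objective and strictly better on one.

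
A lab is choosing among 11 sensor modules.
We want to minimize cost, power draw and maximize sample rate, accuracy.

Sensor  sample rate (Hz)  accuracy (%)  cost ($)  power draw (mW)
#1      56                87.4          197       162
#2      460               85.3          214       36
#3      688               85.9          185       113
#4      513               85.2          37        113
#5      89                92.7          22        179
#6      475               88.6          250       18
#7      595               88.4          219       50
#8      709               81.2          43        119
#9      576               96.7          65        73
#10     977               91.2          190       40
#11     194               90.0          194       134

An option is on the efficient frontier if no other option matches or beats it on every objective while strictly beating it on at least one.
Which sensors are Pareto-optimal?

#1: dominated by #9 (sample rate 576≥56, accuracy 96.7≥87.4, cost 65≤197, power draw 73≤162).
#2: not dominated.
#3: not dominated.
#4: not dominated.
#5: not dominated (best cost).
#6: not dominated (best power draw).
#7: dominated by #10 (sample rate 977≥595, accuracy 91.2≥88.4, cost 190≤219, power draw 40≤50).
#8: not dominated.
#9: not dominated (best accuracy).
#10: not dominated (best sample rate).
#11: dominated by #9 (sample rate 576≥194, accuracy 96.7≥90.0, cost 65≤194, power draw 73≤134).

#2, #3, #4, #5, #6, #8, #9, #10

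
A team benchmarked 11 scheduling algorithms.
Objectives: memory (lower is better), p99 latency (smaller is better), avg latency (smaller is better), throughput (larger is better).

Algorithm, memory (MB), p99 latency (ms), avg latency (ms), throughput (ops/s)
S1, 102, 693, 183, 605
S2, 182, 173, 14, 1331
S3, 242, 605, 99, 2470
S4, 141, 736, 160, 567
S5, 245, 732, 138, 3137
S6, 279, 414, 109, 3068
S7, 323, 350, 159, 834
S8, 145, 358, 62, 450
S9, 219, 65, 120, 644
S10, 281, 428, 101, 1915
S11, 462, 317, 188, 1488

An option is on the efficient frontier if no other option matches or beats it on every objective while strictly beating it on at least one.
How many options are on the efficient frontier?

10

S1: not dominated (best memory).
S2: not dominated (best avg latency).
S3: not dominated.
S4: not dominated.
S5: not dominated (best throughput).
S6: not dominated.
S7: dominated by S2 (memory 182≤323, p99 latency 173≤350, avg latency 14≤159, throughput 1331≥834).
S8: not dominated.
S9: not dominated (best p99 latency).
S10: not dominated.
S11: not dominated.
Pareto-optimal: S1, S2, S3, S4, S5, S6, S8, S9, S10, S11 → 10.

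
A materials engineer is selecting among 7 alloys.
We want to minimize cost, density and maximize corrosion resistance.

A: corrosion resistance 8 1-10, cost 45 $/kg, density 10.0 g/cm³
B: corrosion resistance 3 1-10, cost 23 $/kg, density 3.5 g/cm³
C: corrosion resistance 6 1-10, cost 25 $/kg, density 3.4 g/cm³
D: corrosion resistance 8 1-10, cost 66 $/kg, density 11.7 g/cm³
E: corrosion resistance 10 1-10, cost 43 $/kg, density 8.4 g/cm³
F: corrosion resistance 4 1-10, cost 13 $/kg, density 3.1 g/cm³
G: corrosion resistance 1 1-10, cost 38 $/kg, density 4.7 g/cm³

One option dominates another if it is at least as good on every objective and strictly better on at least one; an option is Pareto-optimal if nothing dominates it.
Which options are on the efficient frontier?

C, E, F

A: dominated by E (corrosion resistance 10≥8, cost 43≤45, density 8.4≤10.0).
B: dominated by F (corrosion resistance 4≥3, cost 13≤23, density 3.1≤3.5).
C: not dominated.
D: dominated by A (corrosion resistance 8≥8, cost 45≤66, density 10.0≤11.7).
E: not dominated (best corrosion resistance).
F: not dominated (best cost).
G: dominated by B (corrosion resistance 3≥1, cost 23≤38, density 3.5≤4.7).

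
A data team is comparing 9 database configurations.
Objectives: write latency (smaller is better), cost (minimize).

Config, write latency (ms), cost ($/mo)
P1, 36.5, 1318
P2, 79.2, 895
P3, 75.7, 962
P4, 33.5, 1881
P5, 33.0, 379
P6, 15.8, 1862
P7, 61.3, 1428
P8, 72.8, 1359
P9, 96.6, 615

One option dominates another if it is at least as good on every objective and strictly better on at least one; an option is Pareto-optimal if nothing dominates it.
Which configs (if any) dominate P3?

P5

P5: write latency 33.0≤75.7, cost 379≤962 — dominates P3.
Others (P1, P2, P4, P6, P7, P8, P9) are each worse than P3 on at least one objective.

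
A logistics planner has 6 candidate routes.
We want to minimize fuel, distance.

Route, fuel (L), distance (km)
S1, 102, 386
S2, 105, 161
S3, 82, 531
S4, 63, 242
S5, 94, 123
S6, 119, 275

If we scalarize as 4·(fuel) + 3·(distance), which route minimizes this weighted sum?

S1: 4·102 + 3·386 = 1566
S2: 4·105 + 3·161 = 903
S3: 4·82 + 3·531 = 1921
S4: 4·63 + 3·242 = 978
S5: 4·94 + 3·123 = 745
S6: 4·119 + 3·275 = 1301
Lowest: S5 at 745.

S5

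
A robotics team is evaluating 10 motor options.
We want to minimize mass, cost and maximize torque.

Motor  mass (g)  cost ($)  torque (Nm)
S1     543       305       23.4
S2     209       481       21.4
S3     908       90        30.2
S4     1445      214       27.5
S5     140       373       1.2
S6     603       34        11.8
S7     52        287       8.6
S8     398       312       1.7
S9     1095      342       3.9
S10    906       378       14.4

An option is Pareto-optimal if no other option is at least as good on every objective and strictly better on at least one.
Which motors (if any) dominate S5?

S7: mass 52≤140, cost 287≤373, torque 8.6≥1.2 — dominates S5.
Others (S1, S2, S3, S4, S6, S8, S9, S10) are each worse than S5 on at least one objective.

S7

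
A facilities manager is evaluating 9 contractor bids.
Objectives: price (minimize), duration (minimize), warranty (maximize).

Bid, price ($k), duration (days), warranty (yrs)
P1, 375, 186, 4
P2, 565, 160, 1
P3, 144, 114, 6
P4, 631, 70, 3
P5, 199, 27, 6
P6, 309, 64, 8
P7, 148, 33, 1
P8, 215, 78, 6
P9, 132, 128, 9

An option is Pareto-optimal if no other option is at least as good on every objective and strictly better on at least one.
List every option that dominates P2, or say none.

P3: price 144≤565, duration 114≤160, warranty 6≥1 — dominates P2.
P5: price 199≤565, duration 27≤160, warranty 6≥1 — dominates P2.
P6: price 309≤565, duration 64≤160, warranty 8≥1 — dominates P2.
P7: price 148≤565, duration 33≤160, warranty 1≥1 — dominates P2.
P8: price 215≤565, duration 78≤160, warranty 6≥1 — dominates P2.
P9: price 132≤565, duration 128≤160, warranty 9≥1 — dominates P2.
Others (P1, P4) are each worse than P2 on at least one objective.

P3, P5, P6, P7, P8, P9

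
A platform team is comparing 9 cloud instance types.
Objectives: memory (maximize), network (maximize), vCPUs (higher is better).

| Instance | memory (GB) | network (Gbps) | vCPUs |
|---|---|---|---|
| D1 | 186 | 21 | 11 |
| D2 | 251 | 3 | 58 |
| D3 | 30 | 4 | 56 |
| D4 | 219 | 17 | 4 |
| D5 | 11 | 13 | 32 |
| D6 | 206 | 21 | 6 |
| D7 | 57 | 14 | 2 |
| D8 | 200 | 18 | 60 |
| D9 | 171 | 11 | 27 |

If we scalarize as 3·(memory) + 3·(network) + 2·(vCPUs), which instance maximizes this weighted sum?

D1: 3·186 + 3·21 + 2·11 = 643
D2: 3·251 + 3·3 + 2·58 = 878
D3: 3·30 + 3·4 + 2·56 = 214
D4: 3·219 + 3·17 + 2·4 = 716
D5: 3·11 + 3·13 + 2·32 = 136
D6: 3·206 + 3·21 + 2·6 = 693
D7: 3·57 + 3·14 + 2·2 = 217
D8: 3·200 + 3·18 + 2·60 = 774
D9: 3·171 + 3·11 + 2·27 = 600
Highest: D2 at 878.

D2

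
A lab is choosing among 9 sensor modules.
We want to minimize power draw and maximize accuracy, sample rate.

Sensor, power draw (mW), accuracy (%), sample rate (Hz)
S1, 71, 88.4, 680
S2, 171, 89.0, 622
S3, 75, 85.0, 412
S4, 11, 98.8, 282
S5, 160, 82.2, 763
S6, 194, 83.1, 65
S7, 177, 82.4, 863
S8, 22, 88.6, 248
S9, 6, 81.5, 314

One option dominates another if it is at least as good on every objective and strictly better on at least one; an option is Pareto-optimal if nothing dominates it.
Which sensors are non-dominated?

S1, S2, S4, S5, S7, S9

S1: not dominated.
S2: not dominated.
S3: dominated by S1 (power draw 71≤75, accuracy 88.4≥85.0, sample rate 680≥412).
S4: not dominated (best accuracy).
S5: not dominated.
S6: dominated by S1 (power draw 71≤194, accuracy 88.4≥83.1, sample rate 680≥65).
S7: not dominated (best sample rate).
S8: dominated by S4 (power draw 11≤22, accuracy 98.8≥88.6, sample rate 282≥248).
S9: not dominated (best power draw).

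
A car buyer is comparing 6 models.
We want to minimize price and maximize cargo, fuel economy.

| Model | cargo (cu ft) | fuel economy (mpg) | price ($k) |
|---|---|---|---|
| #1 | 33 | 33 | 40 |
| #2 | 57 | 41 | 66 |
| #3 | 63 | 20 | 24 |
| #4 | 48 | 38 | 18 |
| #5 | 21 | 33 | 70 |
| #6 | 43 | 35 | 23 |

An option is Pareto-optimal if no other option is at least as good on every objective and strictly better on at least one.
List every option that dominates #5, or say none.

#1: cargo 33≥21, fuel economy 33≥33, price 40≤70 — dominates #5.
#2: cargo 57≥21, fuel economy 41≥33, price 66≤70 — dominates #5.
#4: cargo 48≥21, fuel economy 38≥33, price 18≤70 — dominates #5.
#6: cargo 43≥21, fuel economy 35≥33, price 23≤70 — dominates #5.
Others (#3) are each worse than #5 on at least one objective.

#1, #2, #4, #6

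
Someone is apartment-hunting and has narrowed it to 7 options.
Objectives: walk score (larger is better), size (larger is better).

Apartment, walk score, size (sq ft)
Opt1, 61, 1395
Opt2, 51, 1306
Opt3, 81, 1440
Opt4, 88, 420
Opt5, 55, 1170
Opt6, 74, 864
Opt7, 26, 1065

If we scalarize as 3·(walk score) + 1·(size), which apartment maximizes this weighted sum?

Opt3

Opt1: 3·61 + 1·1395 = 1578
Opt2: 3·51 + 1·1306 = 1459
Opt3: 3·81 + 1·1440 = 1683
Opt4: 3·88 + 1·420 = 684
Opt5: 3·55 + 1·1170 = 1335
Opt6: 3·74 + 1·864 = 1086
Opt7: 3·26 + 1·1065 = 1143
Highest: Opt3 at 1683.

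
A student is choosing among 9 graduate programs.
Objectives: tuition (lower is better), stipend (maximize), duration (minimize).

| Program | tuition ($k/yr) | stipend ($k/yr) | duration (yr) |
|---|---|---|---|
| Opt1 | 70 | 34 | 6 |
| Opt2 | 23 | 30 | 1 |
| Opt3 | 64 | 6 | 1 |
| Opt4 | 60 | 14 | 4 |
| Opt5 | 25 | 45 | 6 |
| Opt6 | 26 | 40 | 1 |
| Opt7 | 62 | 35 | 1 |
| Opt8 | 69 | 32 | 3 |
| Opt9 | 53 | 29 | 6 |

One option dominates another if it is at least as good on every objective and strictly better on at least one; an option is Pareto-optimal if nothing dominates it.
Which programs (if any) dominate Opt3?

Opt2, Opt6, Opt7

Opt2: tuition 23≤64, stipend 30≥6, duration 1≤1 — dominates Opt3.
Opt6: tuition 26≤64, stipend 40≥6, duration 1≤1 — dominates Opt3.
Opt7: tuition 62≤64, stipend 35≥6, duration 1≤1 — dominates Opt3.
Others (Opt1, Opt4, Opt5, Opt8, Opt9) are each worse than Opt3 on at least one objective.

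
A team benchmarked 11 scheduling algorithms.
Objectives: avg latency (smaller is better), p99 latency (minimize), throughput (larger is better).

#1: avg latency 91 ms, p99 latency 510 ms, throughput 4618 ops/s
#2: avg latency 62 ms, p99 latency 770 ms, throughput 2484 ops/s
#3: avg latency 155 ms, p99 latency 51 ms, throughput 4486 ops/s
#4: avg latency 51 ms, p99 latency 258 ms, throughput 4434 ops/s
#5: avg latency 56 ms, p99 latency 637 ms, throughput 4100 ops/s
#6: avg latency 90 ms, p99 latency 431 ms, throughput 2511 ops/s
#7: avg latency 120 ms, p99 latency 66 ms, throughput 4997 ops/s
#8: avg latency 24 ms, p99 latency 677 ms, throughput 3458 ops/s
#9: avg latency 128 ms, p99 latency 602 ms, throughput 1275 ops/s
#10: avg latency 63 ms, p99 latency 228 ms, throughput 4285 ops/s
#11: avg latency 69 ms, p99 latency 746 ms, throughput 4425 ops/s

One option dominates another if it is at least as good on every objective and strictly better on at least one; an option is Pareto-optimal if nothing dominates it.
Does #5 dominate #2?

#5 vs #2: avg latency 56≤62, p99 latency 637≤770, throughput 4100≥2484 — #5 is at least as good on every objective with at least one strict improvement.

Yes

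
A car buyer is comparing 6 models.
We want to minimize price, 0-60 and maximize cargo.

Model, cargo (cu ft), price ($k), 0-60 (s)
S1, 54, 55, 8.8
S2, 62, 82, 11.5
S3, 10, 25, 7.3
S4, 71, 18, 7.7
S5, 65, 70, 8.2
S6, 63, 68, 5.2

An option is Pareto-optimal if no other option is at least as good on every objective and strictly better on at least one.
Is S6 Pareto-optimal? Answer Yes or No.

Yes

S1: worse on cargo (54 vs 63).
S2: worse on cargo (62 vs 63).
S3: worse on cargo (10 vs 63).
S4: worse on 0-60 (7.7 vs 5.2).
S5: worse on price (70 vs 68).
No option is at least as good as S6 on every objective and strictly better on one.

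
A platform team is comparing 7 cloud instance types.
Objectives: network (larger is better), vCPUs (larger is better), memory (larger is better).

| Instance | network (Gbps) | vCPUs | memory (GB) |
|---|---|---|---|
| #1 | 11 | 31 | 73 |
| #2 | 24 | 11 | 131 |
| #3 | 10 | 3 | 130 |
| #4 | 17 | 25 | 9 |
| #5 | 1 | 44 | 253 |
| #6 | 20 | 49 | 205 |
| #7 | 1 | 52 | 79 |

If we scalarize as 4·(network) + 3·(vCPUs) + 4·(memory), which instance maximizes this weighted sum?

#1: 4·11 + 3·31 + 4·73 = 429
#2: 4·24 + 3·11 + 4·131 = 653
#3: 4·10 + 3·3 + 4·130 = 569
#4: 4·17 + 3·25 + 4·9 = 179
#5: 4·1 + 3·44 + 4·253 = 1148
#6: 4·20 + 3·49 + 4·205 = 1047
#7: 4·1 + 3·52 + 4·79 = 476
Highest: #5 at 1148.

#5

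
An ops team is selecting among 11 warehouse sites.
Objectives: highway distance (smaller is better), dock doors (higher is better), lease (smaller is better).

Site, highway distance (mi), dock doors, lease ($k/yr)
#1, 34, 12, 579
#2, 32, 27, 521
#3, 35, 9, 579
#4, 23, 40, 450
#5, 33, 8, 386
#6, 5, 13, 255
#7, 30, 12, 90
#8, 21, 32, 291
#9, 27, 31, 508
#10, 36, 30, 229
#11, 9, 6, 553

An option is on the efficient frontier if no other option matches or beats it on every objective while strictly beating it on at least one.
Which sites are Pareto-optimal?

#4, #6, #7, #8, #10

#1: dominated by #2 (highway distance 32≤34, dock doors 27≥12, lease 521≤579).
#2: dominated by #4 (highway distance 23≤32, dock doors 40≥27, lease 450≤521).
#3: dominated by #1 (highway distance 34≤35, dock doors 12≥9, lease 579≤579).
#4: not dominated (best dock doors).
#5: dominated by #6 (highway distance 5≤33, dock doors 13≥8, lease 255≤386).
#6: not dominated (best highway distance).
#7: not dominated (best lease).
#8: not dominated.
#9: dominated by #4 (highway distance 23≤27, dock doors 40≥31, lease 450≤508).
#10: not dominated.
#11: dominated by #6 (highway distance 5≤9, dock doors 13≥6, lease 255≤553).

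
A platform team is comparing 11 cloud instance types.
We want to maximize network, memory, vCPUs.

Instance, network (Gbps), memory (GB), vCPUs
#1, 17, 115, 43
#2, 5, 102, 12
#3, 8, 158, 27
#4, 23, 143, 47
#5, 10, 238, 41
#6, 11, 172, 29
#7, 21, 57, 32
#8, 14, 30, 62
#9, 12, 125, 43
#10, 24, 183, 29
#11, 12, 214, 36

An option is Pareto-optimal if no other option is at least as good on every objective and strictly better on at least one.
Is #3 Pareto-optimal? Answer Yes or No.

No

#5 vs #3: network 10≥8, memory 238≥158, vCPUs 41≥27 — #5 is at least as good on every objective and strictly better on at least one, so #5 dominates #3.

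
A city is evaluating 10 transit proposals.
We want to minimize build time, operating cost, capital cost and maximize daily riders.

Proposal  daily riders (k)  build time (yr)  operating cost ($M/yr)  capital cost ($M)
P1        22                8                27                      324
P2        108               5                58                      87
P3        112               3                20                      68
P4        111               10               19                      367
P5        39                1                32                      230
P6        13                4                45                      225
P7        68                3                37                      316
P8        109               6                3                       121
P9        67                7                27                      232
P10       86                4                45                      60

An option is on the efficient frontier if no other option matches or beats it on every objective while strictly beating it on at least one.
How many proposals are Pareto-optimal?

P1: dominated by P3 (daily riders 112≥22, build time 3≤8, operating cost 20≤27, capital cost 68≤324).
P2: dominated by P3 (daily riders 112≥108, build time 3≤5, operating cost 20≤58, capital cost 68≤87).
P3: not dominated (best daily riders).
P4: not dominated.
P5: not dominated (best build time).
P6: dominated by P3 (daily riders 112≥13, build time 3≤4, operating cost 20≤45, capital cost 68≤225).
P7: dominated by P3 (daily riders 112≥68, build time 3≤3, operating cost 20≤37, capital cost 68≤316).
P8: not dominated (best operating cost).
P9: dominated by P3 (daily riders 112≥67, build time 3≤7, operating cost 20≤27, capital cost 68≤232).
P10: not dominated (best capital cost).
Pareto-optimal: P3, P4, P5, P8, P10 → 5.

5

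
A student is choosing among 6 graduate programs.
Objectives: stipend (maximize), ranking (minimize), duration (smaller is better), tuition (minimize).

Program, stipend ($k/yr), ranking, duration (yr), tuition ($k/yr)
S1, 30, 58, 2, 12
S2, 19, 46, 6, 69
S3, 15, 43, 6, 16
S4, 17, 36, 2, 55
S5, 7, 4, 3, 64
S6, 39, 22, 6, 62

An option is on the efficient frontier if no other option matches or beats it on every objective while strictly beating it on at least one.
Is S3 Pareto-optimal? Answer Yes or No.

Yes

S1: worse on ranking (58 vs 43).
S2: worse on ranking (46 vs 43).
S4: worse on tuition (55 vs 16).
S5: worse on stipend (7 vs 15).
S6: worse on tuition (62 vs 16).
No option is at least as good as S3 on every objective and strictly better on one.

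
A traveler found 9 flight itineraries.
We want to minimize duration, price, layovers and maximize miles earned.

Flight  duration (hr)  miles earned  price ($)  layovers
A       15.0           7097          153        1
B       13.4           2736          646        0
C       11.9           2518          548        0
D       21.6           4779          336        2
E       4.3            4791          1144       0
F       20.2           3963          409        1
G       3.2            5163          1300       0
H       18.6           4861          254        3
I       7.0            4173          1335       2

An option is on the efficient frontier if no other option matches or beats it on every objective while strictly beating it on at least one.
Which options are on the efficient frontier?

A, B, C, E, G

A: not dominated (best miles earned).
B: not dominated.
C: not dominated.
D: dominated by A (duration 15.0≤21.6, miles earned 7097≥4779, price 153≤336, layovers 1≤2).
E: not dominated.
F: dominated by A (duration 15.0≤20.2, miles earned 7097≥3963, price 153≤409, layovers 1≤1).
G: not dominated (best duration).
H: dominated by A (duration 15.0≤18.6, miles earned 7097≥4861, price 153≤254, layovers 1≤3).
I: dominated by E (duration 4.3≤7.0, miles earned 4791≥4173, price 1144≤1335, layovers 0≤2).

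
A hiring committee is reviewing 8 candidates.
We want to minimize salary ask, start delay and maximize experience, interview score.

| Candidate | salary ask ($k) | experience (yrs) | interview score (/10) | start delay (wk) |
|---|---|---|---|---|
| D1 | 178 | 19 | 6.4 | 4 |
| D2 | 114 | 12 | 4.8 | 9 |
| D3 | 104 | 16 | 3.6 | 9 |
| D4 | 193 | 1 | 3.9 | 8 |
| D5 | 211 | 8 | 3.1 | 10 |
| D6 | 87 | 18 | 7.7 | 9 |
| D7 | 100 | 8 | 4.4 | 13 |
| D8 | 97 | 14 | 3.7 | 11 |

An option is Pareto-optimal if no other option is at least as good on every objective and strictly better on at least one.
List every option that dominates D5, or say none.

D1: salary ask 178≤211, experience 19≥8, interview score 6.4≥3.1, start delay 4≤10 — dominates D5.
D2: salary ask 114≤211, experience 12≥8, interview score 4.8≥3.1, start delay 9≤10 — dominates D5.
D3: salary ask 104≤211, experience 16≥8, interview score 3.6≥3.1, start delay 9≤10 — dominates D5.
D6: salary ask 87≤211, experience 18≥8, interview score 7.7≥3.1, start delay 9≤10 — dominates D5.
Others (D4, D7, D8) are each worse than D5 on at least one objective.

D1, D2, D3, D6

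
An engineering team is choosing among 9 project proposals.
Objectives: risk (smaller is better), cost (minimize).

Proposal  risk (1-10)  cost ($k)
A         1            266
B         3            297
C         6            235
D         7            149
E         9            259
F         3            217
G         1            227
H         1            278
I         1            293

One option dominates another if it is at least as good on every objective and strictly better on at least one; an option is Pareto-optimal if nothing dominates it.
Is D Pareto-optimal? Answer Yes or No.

Yes

A: worse on cost (266 vs 149).
B: worse on cost (297 vs 149).
C: worse on cost (235 vs 149).
E: worse on risk (9 vs 7).
F: worse on cost (217 vs 149).
G: worse on cost (227 vs 149).
H: worse on cost (278 vs 149).
I: worse on cost (293 vs 149).
No option is at least as good as D on every objective and strictly better on one.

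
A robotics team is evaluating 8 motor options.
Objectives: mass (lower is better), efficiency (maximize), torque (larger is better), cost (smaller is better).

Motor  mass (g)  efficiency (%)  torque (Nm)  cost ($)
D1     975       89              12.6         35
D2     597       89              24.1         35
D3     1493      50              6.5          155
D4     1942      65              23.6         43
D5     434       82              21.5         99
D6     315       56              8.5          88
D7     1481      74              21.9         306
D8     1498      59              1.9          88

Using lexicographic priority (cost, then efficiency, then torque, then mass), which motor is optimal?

D2

First minimize cost: best is 35, kept {D1, D2}.
Then maximize efficiency: best is 89, kept {D1, D2}.
Then maximize torque: best is 24.1, kept {D2}.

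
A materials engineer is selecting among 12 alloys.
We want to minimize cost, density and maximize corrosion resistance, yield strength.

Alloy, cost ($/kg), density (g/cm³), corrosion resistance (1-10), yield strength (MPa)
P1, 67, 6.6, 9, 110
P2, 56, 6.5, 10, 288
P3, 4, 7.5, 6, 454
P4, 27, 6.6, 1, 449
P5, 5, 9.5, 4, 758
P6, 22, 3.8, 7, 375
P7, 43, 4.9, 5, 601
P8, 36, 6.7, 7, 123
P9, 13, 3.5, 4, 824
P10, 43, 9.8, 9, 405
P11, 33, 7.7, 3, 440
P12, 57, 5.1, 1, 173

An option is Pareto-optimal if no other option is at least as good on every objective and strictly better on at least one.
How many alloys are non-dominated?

P1: dominated by P2 (cost 56≤67, density 6.5≤6.6, corrosion resistance 10≥9, yield strength 288≥110).
P2: not dominated (best corrosion resistance).
P3: not dominated (best cost).
P4: dominated by P9 (cost 13≤27, density 3.5≤6.6, corrosion resistance 4≥1, yield strength 824≥449).
P5: not dominated.
P6: not dominated.
P7: not dominated.
P8: dominated by P6 (cost 22≤36, density 3.8≤6.7, corrosion resistance 7≥7, yield strength 375≥123).
P9: not dominated (best density).
P10: not dominated.
P11: dominated by P3 (cost 4≤33, density 7.5≤7.7, corrosion resistance 6≥3, yield strength 454≥440).
P12: dominated by P6 (cost 22≤57, density 3.8≤5.1, corrosion resistance 7≥1, yield strength 375≥173).
Pareto-optimal: P2, P3, P5, P6, P7, P9, P10 → 7.

7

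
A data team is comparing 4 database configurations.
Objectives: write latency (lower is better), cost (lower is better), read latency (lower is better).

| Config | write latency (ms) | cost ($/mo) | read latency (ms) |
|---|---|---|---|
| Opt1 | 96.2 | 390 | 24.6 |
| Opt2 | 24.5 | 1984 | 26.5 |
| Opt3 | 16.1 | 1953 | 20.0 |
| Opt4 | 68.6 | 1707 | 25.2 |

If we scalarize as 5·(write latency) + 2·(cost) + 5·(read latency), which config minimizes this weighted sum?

Opt1: 5·96.2 + 2·390 + 5·24.6 = 1384.0
Opt2: 5·24.5 + 2·1984 + 5·26.5 = 4223.0
Opt3: 5·16.1 + 2·1953 + 5·20.0 = 4086.5
Opt4: 5·68.6 + 2·1707 + 5·25.2 = 3883.0
Lowest: Opt1 at 1384.0.

Opt1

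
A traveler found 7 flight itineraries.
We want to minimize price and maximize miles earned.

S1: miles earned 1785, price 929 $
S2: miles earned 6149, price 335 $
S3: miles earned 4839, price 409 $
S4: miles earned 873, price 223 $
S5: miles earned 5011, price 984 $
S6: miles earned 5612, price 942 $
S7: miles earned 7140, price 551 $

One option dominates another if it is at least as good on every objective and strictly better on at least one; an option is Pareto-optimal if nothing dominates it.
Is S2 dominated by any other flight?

S1: worse on miles earned (1785 vs 6149).
S3: worse on miles earned (4839 vs 6149).
S4: worse on miles earned (873 vs 6149).
S5: worse on miles earned (5011 vs 6149).
S6: worse on miles earned (5612 vs 6149).
S7: worse on price (551 vs 335).
No option is at least as good as S2 on every objective and strictly better on one.

No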